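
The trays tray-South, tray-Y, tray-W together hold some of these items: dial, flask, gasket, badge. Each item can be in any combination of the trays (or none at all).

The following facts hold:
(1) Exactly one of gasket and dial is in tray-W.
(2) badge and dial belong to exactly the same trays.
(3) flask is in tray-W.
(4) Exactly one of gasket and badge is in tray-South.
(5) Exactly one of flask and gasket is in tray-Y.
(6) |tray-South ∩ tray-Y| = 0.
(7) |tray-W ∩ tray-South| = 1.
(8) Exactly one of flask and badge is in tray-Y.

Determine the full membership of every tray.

tray-South = {gasket}; tray-Y = {flask}; tray-W = {flask, gasket}

From (3): flask ∈ tray-W.
Suppose dial ∈ tray-South: no assignment then satisfies all the clues, so dial ∉ tray-South.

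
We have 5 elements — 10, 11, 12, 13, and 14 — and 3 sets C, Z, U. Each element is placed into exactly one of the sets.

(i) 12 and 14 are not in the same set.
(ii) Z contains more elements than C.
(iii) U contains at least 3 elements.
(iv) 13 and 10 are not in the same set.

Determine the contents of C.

C = {}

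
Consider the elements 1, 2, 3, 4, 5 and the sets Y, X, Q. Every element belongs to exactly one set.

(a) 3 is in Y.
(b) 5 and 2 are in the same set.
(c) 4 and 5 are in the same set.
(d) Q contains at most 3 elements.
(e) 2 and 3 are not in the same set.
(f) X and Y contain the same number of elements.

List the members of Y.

Y = {3}

From (a): 3 ∈ Y.
(e): 2 ∉ Y.
(b): 5 matches 2: 5 ∉ Y.
(c): 4 matches 5: 4 ∉ Y.
Suppose 1 ∈ Y: no assignment then satisfies all the clues, so 1 ∉ Y.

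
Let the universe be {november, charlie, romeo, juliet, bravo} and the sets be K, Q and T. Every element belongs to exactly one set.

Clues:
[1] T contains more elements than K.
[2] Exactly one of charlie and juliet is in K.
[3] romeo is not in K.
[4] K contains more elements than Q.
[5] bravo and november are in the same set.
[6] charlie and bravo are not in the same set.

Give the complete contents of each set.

K = {charlie}; Q = {}; T = {bravo, juliet, november, romeo}

From (3): romeo ∉ K.
Suppose november ∈ K: no assignment then satisfies all the clues, so november ∉ K.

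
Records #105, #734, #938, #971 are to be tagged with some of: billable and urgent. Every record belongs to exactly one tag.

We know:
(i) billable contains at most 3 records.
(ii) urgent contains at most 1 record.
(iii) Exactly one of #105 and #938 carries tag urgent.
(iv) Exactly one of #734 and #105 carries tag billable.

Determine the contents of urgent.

urgent = {#105}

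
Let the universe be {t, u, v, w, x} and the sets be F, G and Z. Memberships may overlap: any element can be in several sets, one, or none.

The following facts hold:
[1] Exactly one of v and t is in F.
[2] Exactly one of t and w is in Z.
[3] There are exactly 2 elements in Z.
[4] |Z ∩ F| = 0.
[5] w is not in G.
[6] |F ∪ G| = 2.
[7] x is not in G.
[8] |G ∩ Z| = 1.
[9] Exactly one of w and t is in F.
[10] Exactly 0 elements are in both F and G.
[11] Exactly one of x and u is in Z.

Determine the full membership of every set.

F = {t}; G = {u}; Z = {u, w}

From (5): w ∉ G.
From (7): x ∉ G.
Suppose t ∉ F: no assignment then satisfies all the clues, so t ∈ F.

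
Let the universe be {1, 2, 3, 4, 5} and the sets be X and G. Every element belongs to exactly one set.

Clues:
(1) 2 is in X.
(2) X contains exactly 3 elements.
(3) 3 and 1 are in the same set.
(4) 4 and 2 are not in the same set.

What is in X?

X = {1, 2, 3}

From (1): 2 ∈ X.
(4): 4 ∉ X.
Only one set left: 4 ∈ G.
Suppose 1 ∉ X: no assignment then satisfies all the clues, so 1 ∈ X.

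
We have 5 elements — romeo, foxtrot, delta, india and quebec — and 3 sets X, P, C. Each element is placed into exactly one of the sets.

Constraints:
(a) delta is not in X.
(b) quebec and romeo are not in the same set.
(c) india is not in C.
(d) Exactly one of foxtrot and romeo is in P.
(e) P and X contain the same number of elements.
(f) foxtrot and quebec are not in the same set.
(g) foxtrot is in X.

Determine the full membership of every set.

X = {foxtrot, india}; P = {delta, romeo}; C = {quebec}

From (a): delta ∉ X.
From (c): india ∉ C.
From (g): foxtrot ∈ X.
(d) (exactly one): romeo ∈ P.
(f): quebec ∉ X.
(b): quebec ∉ P.
Only one set left: quebec ∈ C.
Suppose delta ∉ P: no assignment then satisfies all the clues, so delta ∈ P.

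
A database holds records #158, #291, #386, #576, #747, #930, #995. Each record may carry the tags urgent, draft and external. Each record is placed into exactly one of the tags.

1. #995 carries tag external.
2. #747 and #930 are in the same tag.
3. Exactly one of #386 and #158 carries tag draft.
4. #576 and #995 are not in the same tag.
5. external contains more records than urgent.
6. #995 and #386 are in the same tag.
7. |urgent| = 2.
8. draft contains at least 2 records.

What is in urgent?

urgent = {#747, #930}

From (1): #995 ∈ external.
(4): #576 ∉ external.
(6): #386 matches #995: #386 ∉ urgent.
(6): #386 matches #995: #386 ∉ draft.
(6): #386 matches #995: #386 ∈ external.
(3) (exactly one): #158 ∈ draft.
Suppose #291 ∈ urgent: no assignment then satisfies all the clues, so #291 ∉ urgent.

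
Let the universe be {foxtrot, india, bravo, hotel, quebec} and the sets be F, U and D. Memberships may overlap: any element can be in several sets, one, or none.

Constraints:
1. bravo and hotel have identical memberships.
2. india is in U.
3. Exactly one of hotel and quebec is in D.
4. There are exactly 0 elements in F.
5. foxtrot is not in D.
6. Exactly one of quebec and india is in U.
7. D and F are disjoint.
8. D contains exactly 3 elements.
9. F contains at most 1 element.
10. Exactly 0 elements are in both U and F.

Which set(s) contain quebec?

quebec: none

From (2): india ∈ U.
From (5): foxtrot ∉ D.
(4): F already has 0, so the rest are out.
(6) (exactly one): quebec ∉ U.
Suppose quebec ∈ D: no assignment then satisfies all the clues, so quebec ∉ D.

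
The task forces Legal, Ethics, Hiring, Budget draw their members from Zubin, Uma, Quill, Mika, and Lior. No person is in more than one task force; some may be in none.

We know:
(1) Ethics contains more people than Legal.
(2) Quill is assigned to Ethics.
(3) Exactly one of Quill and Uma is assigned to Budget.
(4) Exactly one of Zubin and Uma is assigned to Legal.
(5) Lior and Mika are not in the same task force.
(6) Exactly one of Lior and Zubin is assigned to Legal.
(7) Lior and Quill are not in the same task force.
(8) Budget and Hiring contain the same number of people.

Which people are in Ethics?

From (2): Quill ∈ Ethics.
(3) (exactly one): Uma ∈ Budget.
(4) (exactly one): Zubin ∈ Legal.
(6) (exactly one): Lior ∉ Legal.
(7): Lior ∉ Ethics.
Suppose Mika ∉ Ethics: no assignment then satisfies all the clues, so Mika ∈ Ethics.

Ethics = {Mika, Quill}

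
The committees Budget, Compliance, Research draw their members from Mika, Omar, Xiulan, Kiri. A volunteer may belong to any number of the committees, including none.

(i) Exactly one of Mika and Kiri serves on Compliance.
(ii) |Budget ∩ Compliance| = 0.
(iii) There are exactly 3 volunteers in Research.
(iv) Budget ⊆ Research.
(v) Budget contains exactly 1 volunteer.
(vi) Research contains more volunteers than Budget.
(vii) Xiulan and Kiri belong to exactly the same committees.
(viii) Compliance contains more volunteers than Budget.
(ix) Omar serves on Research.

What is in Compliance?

Compliance = {Kiri, Xiulan}

From (ix): Omar ∈ Research.
Suppose Mika ∈ Compliance: no assignment then satisfies all the clues, so Mika ∉ Compliance.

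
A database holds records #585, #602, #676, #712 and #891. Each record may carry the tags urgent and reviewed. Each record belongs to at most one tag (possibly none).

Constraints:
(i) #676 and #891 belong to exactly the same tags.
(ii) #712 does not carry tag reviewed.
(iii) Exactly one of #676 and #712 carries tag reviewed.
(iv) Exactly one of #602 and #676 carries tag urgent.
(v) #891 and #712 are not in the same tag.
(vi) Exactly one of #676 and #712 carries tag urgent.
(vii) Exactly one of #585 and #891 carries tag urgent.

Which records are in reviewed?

reviewed = {#676, #891}

From (ii): #712 ∉ reviewed.
(iii) (exactly one): #676 ∈ reviewed.
(iv) (exactly one): #602 ∈ urgent.
(vi) (exactly one): #712 ∈ urgent.
(i): #891 matches #676: #891 ∉ urgent.
(i): #891 matches #676: #891 ∈ reviewed.
(vii) (exactly one): #585 ∈ urgent.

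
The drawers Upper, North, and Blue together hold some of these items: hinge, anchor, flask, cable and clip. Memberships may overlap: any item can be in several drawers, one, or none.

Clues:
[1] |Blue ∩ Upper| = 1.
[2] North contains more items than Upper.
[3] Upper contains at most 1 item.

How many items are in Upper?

1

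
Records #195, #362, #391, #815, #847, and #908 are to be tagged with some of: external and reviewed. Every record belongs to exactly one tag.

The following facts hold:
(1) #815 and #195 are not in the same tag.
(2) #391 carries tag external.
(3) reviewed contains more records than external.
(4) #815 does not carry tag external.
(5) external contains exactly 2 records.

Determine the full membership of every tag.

From (2): #391 ∈ external.
From (4): #815 ∉ external.
Only one tag left: #815 ∈ reviewed.
(1): #195 ∉ reviewed.
Only one tag left: #195 ∈ external.
(5): external already has 2, so the rest are out.
Only one tag left: #362 ∈ reviewed.
Only one tag left: #847 ∈ reviewed.
Only one tag left: #908 ∈ reviewed.

external = {#195, #391}; reviewed = {#362, #815, #847, #908}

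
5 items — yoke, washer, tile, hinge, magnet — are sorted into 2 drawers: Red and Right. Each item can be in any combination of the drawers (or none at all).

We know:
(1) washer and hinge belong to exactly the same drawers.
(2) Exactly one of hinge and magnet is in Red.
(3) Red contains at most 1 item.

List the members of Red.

Red = {magnet}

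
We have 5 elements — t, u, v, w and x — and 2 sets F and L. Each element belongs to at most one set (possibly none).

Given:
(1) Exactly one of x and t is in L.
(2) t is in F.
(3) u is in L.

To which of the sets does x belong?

From (2): t ∈ F.
From (3): u ∈ L.
(1) (exactly one): x ∈ L.

x: L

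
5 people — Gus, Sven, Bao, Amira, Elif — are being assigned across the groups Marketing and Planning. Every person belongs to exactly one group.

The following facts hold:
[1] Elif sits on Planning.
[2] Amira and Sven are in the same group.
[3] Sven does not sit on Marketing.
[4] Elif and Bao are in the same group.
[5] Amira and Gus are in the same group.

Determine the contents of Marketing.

Marketing = {}

From (1): Elif ∈ Planning.
From (3): Sven ∉ Marketing.
(2): Amira matches Sven: Amira ∉ Marketing.
(4): Bao matches Elif: Bao ∉ Marketing.
(4): Bao matches Elif: Bao ∈ Planning.
(5): Gus matches Amira: Gus ∉ Marketing.
Only one group left: Gus ∈ Planning.
Only one group left: Sven ∈ Planning.
Only one group left: Amira ∈ Planning.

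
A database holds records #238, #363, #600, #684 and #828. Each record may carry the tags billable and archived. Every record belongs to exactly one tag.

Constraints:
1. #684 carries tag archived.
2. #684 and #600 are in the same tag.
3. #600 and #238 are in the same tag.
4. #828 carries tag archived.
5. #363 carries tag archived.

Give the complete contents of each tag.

billable = {}; archived = {#238, #363, #600, #684, #828}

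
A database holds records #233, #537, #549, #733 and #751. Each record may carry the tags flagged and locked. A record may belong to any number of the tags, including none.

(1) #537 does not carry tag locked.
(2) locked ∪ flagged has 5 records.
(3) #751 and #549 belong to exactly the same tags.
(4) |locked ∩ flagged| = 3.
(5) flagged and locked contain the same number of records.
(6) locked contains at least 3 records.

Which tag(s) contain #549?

#549: flagged, locked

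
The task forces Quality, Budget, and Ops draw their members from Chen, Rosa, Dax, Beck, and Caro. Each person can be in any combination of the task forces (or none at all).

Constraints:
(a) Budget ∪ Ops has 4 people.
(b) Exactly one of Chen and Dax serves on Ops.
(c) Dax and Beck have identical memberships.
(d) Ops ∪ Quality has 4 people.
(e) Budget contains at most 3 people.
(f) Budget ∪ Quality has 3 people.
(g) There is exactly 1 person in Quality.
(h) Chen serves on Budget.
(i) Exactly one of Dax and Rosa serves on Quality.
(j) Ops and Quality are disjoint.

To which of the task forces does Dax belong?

Dax: Ops

From (h): Chen ∈ Budget.
Suppose Dax ∈ Quality: no assignment then satisfies all the clues, so Dax ∉ Quality.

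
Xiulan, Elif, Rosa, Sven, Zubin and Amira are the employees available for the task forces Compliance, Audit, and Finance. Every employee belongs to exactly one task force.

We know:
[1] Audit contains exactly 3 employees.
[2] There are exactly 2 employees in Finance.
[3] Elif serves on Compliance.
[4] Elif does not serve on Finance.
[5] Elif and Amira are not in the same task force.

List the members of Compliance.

From (3): Elif ∈ Compliance.
(5): Amira ∉ Compliance.
Suppose Xiulan ∈ Compliance: no assignment then satisfies all the clues, so Xiulan ∉ Compliance.

Compliance = {Elif}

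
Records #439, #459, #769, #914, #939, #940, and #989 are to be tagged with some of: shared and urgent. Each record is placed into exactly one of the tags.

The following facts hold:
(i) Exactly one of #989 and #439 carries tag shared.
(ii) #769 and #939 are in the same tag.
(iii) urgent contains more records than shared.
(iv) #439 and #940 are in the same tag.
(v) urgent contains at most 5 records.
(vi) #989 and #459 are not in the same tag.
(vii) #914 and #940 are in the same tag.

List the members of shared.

shared = {#769, #939, #989}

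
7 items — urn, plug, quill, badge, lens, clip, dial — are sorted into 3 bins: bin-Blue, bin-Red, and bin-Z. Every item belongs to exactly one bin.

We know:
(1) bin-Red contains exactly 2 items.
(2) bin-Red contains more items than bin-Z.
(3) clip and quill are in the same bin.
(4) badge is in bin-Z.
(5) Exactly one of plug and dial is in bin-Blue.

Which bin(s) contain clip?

From (4): badge ∈ bin-Z.
Suppose clip ∉ bin-Blue: no assignment then satisfies all the clues, so clip ∈ bin-Blue.

clip: bin-Blue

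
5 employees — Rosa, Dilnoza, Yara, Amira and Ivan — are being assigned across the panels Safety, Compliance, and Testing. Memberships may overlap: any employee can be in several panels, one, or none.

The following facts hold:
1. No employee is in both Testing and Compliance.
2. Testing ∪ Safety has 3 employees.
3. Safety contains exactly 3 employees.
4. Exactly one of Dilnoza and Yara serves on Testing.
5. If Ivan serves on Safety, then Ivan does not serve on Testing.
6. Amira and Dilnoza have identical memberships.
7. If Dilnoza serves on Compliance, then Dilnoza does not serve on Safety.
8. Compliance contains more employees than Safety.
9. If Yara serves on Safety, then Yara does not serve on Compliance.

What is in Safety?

Safety = {Ivan, Rosa, Yara}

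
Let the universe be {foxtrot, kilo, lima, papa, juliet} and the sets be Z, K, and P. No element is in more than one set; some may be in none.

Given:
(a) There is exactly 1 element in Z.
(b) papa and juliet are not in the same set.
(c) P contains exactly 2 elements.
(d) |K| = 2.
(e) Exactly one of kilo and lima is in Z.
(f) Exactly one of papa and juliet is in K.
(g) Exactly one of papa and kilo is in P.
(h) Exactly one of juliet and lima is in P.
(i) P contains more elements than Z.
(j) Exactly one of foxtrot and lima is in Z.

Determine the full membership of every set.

Z = {lima}; K = {foxtrot, papa}; P = {juliet, kilo}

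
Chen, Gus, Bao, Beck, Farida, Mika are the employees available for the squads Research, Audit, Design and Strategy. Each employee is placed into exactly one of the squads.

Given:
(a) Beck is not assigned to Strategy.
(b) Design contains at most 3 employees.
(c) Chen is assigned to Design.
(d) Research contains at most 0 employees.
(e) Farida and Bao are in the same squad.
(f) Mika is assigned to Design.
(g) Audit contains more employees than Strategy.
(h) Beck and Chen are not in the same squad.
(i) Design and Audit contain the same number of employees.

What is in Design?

Design = {Chen, Gus, Mika}

From (a): Beck ∉ Strategy.
From (c): Chen ∈ Design.
From (f): Mika ∈ Design.
(d): Research already has 0, so the rest are out.
(h): Beck ∉ Design.
Only one squad left: Beck ∈ Audit.
Suppose Gus ∉ Design: no assignment then satisfies all the clues, so Gus ∈ Design.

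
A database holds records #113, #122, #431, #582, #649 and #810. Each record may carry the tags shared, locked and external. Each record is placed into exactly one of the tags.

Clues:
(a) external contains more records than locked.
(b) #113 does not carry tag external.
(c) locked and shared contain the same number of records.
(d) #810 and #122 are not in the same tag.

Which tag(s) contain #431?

#431: external

From (b): #113 ∉ external.
Suppose #431 ∈ shared: no assignment then satisfies all the clues, so #431 ∉ shared.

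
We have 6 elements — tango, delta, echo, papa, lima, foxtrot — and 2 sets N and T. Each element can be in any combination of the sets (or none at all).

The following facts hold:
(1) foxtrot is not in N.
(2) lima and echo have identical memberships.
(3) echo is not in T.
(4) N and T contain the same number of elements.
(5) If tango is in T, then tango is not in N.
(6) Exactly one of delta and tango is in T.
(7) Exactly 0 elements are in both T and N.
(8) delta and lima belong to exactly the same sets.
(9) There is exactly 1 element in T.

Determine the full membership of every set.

N = {papa}; T = {tango}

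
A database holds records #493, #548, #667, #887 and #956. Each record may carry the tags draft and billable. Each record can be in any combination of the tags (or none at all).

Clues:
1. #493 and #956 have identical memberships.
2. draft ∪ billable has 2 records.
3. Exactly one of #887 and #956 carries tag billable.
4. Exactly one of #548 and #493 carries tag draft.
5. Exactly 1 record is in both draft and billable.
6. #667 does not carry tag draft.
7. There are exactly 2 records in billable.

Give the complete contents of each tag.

draft = {#548}; billable = {#548, #887}

From (6): #667 ∉ draft.
Suppose #493 ∈ draft: no assignment then satisfies all the clues, so #493 ∉ draft.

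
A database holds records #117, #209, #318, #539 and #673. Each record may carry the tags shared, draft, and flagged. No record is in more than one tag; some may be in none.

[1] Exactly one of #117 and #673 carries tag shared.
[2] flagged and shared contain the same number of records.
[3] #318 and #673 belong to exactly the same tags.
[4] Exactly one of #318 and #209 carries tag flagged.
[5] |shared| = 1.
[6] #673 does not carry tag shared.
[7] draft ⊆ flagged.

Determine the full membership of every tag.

shared = {#117}; draft = {}; flagged = {#209}

From (6): #673 ∉ shared.
(1) (exactly one): #117 ∈ shared.
(3): #318 matches #673: #318 ∉ shared.
(5): shared already has 1, so the rest are out.
Suppose #209 ∈ draft: no assignment then satisfies all the clues, so #209 ∉ draft.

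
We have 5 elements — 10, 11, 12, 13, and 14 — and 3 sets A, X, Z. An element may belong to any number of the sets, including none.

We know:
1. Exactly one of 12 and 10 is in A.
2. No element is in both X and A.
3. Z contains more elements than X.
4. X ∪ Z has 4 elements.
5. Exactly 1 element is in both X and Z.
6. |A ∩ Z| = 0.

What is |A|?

1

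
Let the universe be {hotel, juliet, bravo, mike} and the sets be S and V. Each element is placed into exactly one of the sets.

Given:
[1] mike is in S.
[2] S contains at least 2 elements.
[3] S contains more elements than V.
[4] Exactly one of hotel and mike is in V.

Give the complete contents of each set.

S = {bravo, juliet, mike}; V = {hotel}

From (1): mike ∈ S.
(4) (exactly one): hotel ∈ V.
Suppose juliet ∉ S: no assignment then satisfies all the clues, so juliet ∈ S.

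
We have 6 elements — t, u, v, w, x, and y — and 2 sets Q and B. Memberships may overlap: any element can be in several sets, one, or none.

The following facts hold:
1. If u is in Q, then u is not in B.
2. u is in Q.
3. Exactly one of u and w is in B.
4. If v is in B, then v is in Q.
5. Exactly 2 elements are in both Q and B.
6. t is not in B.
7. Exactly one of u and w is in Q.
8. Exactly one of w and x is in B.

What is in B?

B = {v, w, y}

From (2): u ∈ Q.
From (6): t ∉ B.
(1): u ∉ B.
(3) (exactly one): w ∈ B.
(7) (exactly one): w ∉ Q.
(8) (exactly one): x ∉ B.
Suppose v ∉ B: no assignment then satisfies all the clues, so v ∈ B.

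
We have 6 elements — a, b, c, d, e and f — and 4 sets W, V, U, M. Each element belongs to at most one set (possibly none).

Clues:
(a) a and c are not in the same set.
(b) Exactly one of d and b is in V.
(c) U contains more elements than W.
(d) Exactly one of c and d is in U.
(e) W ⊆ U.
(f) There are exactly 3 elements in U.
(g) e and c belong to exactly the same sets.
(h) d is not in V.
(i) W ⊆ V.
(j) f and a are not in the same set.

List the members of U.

From (h): d ∉ V.
(b) (exactly one): b ∈ V.
(i) contrapositive: d ∉ W.
Suppose a ∈ U: no assignment then satisfies all the clues, so a ∉ U.

U = {c, e, f}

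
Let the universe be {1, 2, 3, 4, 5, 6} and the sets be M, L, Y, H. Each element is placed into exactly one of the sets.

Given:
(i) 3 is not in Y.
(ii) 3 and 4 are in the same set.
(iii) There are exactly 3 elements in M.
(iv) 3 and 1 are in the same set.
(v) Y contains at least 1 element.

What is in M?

M = {1, 3, 4}

From (i): 3 ∉ Y.
(ii): 4 matches 3: 4 ∉ Y.
(iv): 1 matches 3: 1 ∉ Y.
Suppose 1 ∉ M: no assignment then satisfies all the clues, so 1 ∈ M.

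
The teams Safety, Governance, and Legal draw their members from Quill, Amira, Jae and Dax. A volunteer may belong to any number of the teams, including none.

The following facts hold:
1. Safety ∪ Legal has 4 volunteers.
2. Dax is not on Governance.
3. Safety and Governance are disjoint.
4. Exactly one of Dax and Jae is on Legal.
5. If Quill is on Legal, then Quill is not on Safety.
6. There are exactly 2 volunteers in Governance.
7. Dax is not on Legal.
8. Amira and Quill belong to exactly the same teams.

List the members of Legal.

Legal = {Amira, Jae, Quill}

From (2): Dax ∉ Governance.
From (7): Dax ∉ Legal.
(4) (exactly one): Jae ∈ Legal.
Suppose Quill ∉ Legal: no assignment then satisfies all the clues, so Quill ∈ Legal.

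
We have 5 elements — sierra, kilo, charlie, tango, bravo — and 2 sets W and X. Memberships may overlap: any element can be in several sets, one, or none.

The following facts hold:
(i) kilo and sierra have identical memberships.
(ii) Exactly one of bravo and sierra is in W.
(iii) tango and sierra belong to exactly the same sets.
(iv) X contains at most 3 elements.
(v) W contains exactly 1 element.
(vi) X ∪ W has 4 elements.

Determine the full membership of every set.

W = {bravo}; X = {kilo, sierra, tango}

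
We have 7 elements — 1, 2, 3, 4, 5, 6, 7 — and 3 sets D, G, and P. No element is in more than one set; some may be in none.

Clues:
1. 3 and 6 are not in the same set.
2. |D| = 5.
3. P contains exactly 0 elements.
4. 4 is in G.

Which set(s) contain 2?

From (4): 4 ∈ G.
(3): P already has 0, so the rest are out.
Suppose 2 ∉ D: no assignment then satisfies all the clues, so 2 ∈ D.

2: D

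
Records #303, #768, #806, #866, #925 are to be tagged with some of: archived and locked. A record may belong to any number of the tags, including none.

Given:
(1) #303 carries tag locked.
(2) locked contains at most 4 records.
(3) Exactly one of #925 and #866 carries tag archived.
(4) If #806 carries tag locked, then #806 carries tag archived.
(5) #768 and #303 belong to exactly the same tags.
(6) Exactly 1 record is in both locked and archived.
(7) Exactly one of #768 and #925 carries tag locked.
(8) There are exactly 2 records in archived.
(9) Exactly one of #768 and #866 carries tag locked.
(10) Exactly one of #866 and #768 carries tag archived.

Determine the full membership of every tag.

archived = {#806, #866}; locked = {#303, #768, #806}

From (1): #303 ∈ locked.
(5): #768 matches #303: #768 ∈ locked.
(7) (exactly one): #925 ∉ locked.
(9) (exactly one): #866 ∉ locked.
Suppose #303 ∈ archived: no assignment then satisfies all the clues, so #303 ∉ archived.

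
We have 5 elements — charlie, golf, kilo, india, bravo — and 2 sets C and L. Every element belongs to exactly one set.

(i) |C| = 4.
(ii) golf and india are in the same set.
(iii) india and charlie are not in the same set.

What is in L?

L = {charlie}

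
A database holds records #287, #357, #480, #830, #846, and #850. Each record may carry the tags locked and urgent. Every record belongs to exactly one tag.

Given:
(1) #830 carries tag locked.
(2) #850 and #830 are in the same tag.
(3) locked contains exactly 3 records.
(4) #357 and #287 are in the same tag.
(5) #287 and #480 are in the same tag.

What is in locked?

locked = {#830, #846, #850}

From (1): #830 ∈ locked.
(2): #850 matches #830: #850 ∈ locked.
Suppose #287 ∈ locked: no assignment then satisfies all the clues, so #287 ∉ locked.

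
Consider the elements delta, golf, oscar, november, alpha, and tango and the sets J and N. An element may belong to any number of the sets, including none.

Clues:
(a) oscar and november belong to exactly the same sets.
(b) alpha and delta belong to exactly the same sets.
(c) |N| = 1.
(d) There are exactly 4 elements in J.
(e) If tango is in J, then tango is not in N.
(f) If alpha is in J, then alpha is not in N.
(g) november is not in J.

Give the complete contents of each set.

J = {alpha, delta, golf, tango}; N = {golf}

From (g): november ∉ J.
(a): oscar matches november: oscar ∉ J.
(d): only 4 candidates remain for J, so all are in.
(e): tango ∉ N.
(f): alpha ∉ N.
(b): delta matches alpha: delta ∉ N.
Suppose golf ∉ N: no assignment then satisfies all the clues, so golf ∈ N.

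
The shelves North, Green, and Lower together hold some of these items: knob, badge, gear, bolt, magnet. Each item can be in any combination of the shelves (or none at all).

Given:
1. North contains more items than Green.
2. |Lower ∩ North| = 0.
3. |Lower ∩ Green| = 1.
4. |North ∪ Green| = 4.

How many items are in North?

3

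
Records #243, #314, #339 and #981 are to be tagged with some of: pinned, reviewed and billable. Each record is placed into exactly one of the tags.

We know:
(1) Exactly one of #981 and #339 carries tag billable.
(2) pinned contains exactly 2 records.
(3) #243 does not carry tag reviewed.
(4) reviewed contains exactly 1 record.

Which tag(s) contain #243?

#243: pinned

From (3): #243 ∉ reviewed.
Suppose #243 ∉ pinned: no assignment then satisfies all the clues, so #243 ∈ pinned.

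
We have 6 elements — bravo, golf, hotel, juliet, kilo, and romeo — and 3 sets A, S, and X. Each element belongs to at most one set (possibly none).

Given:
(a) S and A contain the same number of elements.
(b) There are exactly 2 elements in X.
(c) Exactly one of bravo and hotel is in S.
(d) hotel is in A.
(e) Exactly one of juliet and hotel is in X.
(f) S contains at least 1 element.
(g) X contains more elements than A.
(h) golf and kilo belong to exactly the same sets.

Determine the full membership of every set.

A = {hotel}; S = {bravo}; X = {juliet, romeo}

From (d): hotel ∈ A.
(c) (exactly one): bravo ∈ S.
(e) (exactly one): juliet ∈ X.
Suppose golf ∈ A: no assignment then satisfies all the clues, so golf ∉ A.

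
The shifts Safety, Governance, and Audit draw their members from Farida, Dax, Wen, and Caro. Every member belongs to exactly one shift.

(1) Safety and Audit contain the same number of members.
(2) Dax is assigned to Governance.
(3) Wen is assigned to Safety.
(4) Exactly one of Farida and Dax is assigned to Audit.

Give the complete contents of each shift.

Safety = {Wen}; Governance = {Caro, Dax}; Audit = {Farida}

From (2): Dax ∈ Governance.
From (3): Wen ∈ Safety.
(4) (exactly one): Farida ∈ Audit.
Suppose Caro ∈ Safety: no assignment then satisfies all the clues, so Caro ∉ Safety.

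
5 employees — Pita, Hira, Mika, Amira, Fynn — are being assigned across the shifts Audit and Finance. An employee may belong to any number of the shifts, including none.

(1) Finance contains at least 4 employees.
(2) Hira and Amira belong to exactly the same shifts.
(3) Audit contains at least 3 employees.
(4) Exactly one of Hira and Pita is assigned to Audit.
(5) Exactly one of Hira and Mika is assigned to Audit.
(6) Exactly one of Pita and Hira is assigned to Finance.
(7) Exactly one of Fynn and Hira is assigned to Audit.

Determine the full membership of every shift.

Audit = {Fynn, Mika, Pita}; Finance = {Amira, Fynn, Hira, Mika}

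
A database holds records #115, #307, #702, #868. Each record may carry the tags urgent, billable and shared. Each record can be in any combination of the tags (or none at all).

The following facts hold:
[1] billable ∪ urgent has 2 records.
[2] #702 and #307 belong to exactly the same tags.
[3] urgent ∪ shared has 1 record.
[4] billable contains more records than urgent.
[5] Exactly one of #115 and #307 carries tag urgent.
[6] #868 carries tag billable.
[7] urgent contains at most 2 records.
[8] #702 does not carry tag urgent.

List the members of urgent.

From (6): #868 ∈ billable.
From (8): #702 ∉ urgent.
(2): #307 matches #702: #307 ∉ urgent.
(5) (exactly one): #115 ∈ urgent.
Suppose #868 ∈ urgent: no assignment then satisfies all the clues, so #868 ∉ urgent.

urgent = {#115}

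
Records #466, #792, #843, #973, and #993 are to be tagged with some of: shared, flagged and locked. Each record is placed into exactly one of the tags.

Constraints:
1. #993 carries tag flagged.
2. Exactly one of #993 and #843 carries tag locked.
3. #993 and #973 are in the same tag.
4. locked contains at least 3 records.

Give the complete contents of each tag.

From (1): #993 ∈ flagged.
(2) (exactly one): #843 ∈ locked.
(3): #973 matches #993: #973 ∉ shared.
(3): #973 matches #993: #973 ∈ flagged.
(4): only 3 candidates remain for locked, so all are in.

shared = {}; flagged = {#973, #993}; locked = {#466, #792, #843}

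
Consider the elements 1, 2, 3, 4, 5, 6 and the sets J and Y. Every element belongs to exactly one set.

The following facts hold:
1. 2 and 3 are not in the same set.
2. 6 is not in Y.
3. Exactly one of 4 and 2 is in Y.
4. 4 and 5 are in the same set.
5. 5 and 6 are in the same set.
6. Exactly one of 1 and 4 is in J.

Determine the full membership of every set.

From (2): 6 ∉ Y.
(5): 5 matches 6: 5 ∉ Y.
Only one set left: 5 ∈ J.
Only one set left: 6 ∈ J.
(4): 4 matches 5: 4 ∈ J.
(6) (exactly one): 1 ∉ J.
Only one set left: 1 ∈ Y.
(3) (exactly one): 2 ∈ Y.
(1): 3 ∉ Y.
Only one set left: 3 ∈ J.

J = {3, 4, 5, 6}; Y = {1, 2}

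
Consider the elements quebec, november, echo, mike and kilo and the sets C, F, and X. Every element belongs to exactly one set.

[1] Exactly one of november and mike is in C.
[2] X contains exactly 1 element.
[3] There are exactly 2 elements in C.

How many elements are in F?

2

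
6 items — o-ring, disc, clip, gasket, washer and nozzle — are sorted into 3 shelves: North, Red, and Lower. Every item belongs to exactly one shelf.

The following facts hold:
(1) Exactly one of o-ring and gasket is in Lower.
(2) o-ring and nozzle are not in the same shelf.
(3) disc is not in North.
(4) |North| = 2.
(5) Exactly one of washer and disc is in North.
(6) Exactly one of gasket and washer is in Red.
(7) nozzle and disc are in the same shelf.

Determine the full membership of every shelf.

From (3): disc ∉ North.
(5) (exactly one): washer ∈ North.
(6) (exactly one): gasket ∈ Red.
(7): nozzle matches disc: nozzle ∉ North.
(1) (exactly one): o-ring ∈ Lower.
(2): nozzle ∉ Lower.
(4): only 2 candidates remain for North, so all are in.
(7): disc matches nozzle: disc ∉ Lower.
Only one shelf left: disc ∈ Red.
Only one shelf left: nozzle ∈ Red.

North = {clip, washer}; Red = {disc, gasket, nozzle}; Lower = {o-ring}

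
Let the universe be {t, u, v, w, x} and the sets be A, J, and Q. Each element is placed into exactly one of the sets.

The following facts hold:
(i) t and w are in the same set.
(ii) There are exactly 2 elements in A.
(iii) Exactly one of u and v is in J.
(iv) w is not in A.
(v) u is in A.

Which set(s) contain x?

From (iv): w ∉ A.
From (v): u ∈ A.
(i): t matches w: t ∉ A.
(iii) (exactly one): v ∈ J.
(ii): only 2 candidates remain for A, so all are in.

x: A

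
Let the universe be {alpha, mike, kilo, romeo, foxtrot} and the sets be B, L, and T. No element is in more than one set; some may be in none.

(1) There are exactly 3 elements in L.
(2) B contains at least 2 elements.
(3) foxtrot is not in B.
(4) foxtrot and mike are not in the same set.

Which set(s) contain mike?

mike: B

From (3): foxtrot ∉ B.
Suppose mike ∉ B: no assignment then satisfies all the clues, so mike ∈ B.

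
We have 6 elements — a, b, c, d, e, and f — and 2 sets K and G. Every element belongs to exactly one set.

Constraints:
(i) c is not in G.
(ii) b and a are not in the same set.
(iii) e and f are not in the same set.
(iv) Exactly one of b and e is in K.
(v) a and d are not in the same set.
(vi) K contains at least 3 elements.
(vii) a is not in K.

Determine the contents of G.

From (i): c ∉ G.
From (vii): a ∉ K.
Only one set left: a ∈ G.
Only one set left: c ∈ K.
(ii): b ∉ G.
(v): d ∉ G.
Only one set left: b ∈ K.
Only one set left: d ∈ K.
(iv) (exactly one): e ∉ K.
Only one set left: e ∈ G.
(iii): f ∉ G.
Only one set left: f ∈ K.

G = {a, e}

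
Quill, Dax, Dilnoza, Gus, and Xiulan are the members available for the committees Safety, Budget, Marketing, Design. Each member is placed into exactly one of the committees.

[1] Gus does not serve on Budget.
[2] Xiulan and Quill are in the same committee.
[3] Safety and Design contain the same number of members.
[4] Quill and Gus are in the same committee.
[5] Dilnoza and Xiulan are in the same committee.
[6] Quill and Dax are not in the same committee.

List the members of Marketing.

Marketing = {Dilnoza, Gus, Quill, Xiulan}

From (1): Gus ∉ Budget.
(4): Quill matches Gus: Quill ∉ Budget.
(2): Xiulan matches Quill: Xiulan ∉ Budget.
(5): Dilnoza matches Xiulan: Dilnoza ∉ Budget.
Suppose Quill ∉ Marketing: no assignment then satisfies all the clues, so Quill ∈ Marketing.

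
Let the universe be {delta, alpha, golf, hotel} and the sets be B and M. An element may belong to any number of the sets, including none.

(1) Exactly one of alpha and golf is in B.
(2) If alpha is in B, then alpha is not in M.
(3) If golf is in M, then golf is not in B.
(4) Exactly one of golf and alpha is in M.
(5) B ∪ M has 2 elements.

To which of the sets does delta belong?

delta: none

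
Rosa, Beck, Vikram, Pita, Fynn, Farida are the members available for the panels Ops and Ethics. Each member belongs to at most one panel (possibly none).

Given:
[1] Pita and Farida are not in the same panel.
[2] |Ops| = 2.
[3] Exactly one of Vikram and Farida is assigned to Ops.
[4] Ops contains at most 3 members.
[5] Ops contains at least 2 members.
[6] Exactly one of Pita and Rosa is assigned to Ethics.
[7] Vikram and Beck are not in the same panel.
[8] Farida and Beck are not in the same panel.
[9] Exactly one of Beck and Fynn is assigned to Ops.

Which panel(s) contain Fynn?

Fynn: Ops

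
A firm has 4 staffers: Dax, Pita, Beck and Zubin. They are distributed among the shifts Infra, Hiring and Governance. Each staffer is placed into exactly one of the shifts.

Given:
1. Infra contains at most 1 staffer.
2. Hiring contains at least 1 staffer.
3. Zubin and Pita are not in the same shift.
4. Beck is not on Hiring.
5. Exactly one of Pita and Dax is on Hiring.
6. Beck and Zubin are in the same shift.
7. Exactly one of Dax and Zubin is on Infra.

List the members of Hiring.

Hiring = {Pita}

From (4): Beck ∉ Hiring.
(6): Zubin matches Beck: Zubin ∉ Hiring.
Suppose Dax ∈ Hiring: no assignment then satisfies all the clues, so Dax ∉ Hiring.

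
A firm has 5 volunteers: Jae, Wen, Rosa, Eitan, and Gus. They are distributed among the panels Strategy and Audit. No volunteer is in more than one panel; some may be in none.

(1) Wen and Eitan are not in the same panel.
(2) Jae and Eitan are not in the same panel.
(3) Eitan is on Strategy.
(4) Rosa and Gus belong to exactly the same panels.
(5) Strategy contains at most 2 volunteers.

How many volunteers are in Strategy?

1

From (3): Eitan ∈ Strategy.
(1): Wen ∉ Strategy.
(2): Jae ∉ Strategy.
Suppose Rosa ∈ Strategy: no assignment then satisfies all the clues, so Rosa ∉ Strategy.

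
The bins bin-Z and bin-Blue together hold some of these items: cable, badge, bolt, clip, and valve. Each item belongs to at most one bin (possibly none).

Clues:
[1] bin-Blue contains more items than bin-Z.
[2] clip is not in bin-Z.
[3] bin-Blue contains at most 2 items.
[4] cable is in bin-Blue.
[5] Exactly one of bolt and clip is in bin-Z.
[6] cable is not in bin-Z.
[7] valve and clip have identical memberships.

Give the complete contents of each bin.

bin-Z = {bolt}; bin-Blue = {badge, cable}

From (2): clip ∉ bin-Z.
From (4): cable ∈ bin-Blue.
(5) (exactly one): bolt ∈ bin-Z.
(7): valve matches clip: valve ∉ bin-Z.
Suppose badge ∈ bin-Z: no assignment then satisfies all the clues, so badge ∉ bin-Z.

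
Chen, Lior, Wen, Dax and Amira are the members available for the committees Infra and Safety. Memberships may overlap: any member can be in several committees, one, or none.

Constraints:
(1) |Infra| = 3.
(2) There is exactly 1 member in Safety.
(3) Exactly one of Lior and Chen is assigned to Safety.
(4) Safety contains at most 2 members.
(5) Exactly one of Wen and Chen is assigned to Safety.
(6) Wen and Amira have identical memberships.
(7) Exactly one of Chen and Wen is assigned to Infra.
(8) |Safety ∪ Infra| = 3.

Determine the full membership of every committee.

Infra = {Chen, Dax, Lior}; Safety = {Chen}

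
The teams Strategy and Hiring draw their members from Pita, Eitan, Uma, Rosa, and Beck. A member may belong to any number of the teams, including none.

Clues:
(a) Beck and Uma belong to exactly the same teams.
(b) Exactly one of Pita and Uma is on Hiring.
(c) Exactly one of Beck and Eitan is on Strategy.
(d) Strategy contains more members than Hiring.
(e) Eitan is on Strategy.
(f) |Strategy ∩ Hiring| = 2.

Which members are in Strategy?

Strategy = {Eitan, Pita, Rosa}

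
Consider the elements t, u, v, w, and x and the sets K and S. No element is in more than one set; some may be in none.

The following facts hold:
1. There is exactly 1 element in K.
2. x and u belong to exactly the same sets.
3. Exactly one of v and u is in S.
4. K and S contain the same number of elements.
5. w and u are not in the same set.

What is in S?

S = {v}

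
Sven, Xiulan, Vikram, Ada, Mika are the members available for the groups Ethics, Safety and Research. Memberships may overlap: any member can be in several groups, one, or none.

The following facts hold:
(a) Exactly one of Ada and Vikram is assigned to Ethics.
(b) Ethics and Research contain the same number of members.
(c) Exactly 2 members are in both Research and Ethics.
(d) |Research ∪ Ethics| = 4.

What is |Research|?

3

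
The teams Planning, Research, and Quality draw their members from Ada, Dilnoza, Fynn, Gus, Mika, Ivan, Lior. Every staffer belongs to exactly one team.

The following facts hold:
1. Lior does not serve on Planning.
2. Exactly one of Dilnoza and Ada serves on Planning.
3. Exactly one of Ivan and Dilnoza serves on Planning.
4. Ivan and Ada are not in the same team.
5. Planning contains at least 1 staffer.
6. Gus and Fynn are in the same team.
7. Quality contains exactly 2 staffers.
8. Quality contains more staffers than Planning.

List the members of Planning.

Planning = {Dilnoza}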